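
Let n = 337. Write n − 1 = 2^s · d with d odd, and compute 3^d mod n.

337 − 1 = 336 = 2^4 · 21, so d = 21.
3^1 ≡ 3 (mod 337)
3^2 ≡ 3^2 = 9 ≡ 9 (mod 337)
3^4 ≡ 9^2 = 81 ≡ 81 (mod 337)
3^8 ≡ 81^2 = 6561 ≡ 158 (mod 337)
3^16 ≡ 158^2 = 24964 ≡ 26 (mod 337)
21 = 16 + 4 + 1 in binary powers of 2.
So 3^21 ≡ 26 · 81 · 3 ≡ 252 (mod 337).
Squaring chain: 252 → 148 → 336 → 1; reaches −1, so base 3 does not prove 337 composite.

252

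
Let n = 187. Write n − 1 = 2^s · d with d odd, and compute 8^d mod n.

94

187 − 1 = 186 = 2^1 · 93, so d = 93.
8^1 ≡ 8 (mod 187)
8^2 ≡ 8^2 = 64 ≡ 64 (mod 187)
8^4 ≡ 64^2 = 4096 ≡ 169 (mod 187)
8^8 ≡ 169^2 = 28561 ≡ 137 (mod 187)
8^16 ≡ 137^2 = 18769 ≡ 69 (mod 187)
8^32 ≡ 69^2 = 4761 ≡ 86 (mod 187)
8^64 ≡ 86^2 = 7396 ≡ 103 (mod 187)
93 = 64 + 16 + 8 + 4 + 1 in binary powers of 2.
So 8^93 ≡ 103 · 69 · 137 · 169 · 8 ≡ 94 (mod 187).
Squaring chain: 94; never reaches −1, so base 8 is a Miller–Rabin witness that 187 is composite.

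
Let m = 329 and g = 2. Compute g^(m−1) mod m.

2^1 ≡ 2 (mod 329)
2^2 ≡ 2^2 = 4 ≡ 4 (mod 329)
2^4 ≡ 4^2 = 16 ≡ 16 (mod 329)
2^8 ≡ 16^2 = 256 ≡ 256 (mod 329)
2^16 ≡ 256^2 = 65536 ≡ 65 (mod 329)
2^32 ≡ 65^2 = 4225 ≡ 277 (mod 329)
2^64 ≡ 277^2 = 76729 ≡ 72 (mod 329)
2^128 ≡ 72^2 = 5184 ≡ 249 (mod 329)
2^256 ≡ 249^2 = 62001 ≡ 149 (mod 329)
328 = 256 + 64 + 8 in binary powers of 2.
So 2^328 ≡ 149 · 72 · 256 ≡ 205 (mod 329).
Since 205 ≠ 1, base 2 is a Fermat witness: 329 is composite.

205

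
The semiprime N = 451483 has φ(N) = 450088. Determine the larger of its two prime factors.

887

φ(n) = (p−1)(q−1) = n − (p+q) + 1, so p + q = 451483 − 450088 + 1 = 1396.
p and q are the roots of t² − 1396t + 451483 = 0.
Discriminant: 1396² − 4·451483 = 1948816 − 1805932 = 142884; √142884 = 378.
q = (1396 − 378)/2 = 509, p = (1396 + 378)/2 = 887.
Check: 509 · 887 = 451483.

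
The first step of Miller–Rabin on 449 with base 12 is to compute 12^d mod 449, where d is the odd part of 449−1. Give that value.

449 − 1 = 448 = 2^6 · 7, so d = 7.
12^1 ≡ 12 (mod 449)
12^2 ≡ 12^2 = 144 ≡ 144 (mod 449)
12^4 ≡ 144^2 = 20736 ≡ 82 (mod 449)
7 = 4 + 2 + 1 in binary powers of 2.
So 12^7 ≡ 82 · 144 · 12 ≡ 261 (mod 449).
Squaring chain: 261 → 322 → 414 → 327 → 67 → 448; reaches −1, so base 12 does not prove 449 composite.

261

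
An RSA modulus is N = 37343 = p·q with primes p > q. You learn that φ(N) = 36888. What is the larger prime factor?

349

φ(n) = (p−1)(q−1) = n − (p+q) + 1, so p + q = 37343 − 36888 + 1 = 456.
p and q are the roots of t² − 456t + 37343 = 0.
Discriminant: 456² − 4·37343 = 207936 − 149372 = 58564; √58564 = 242.
q = (456 − 242)/2 = 107, p = (456 + 242)/2 = 349.
Check: 107 · 349 = 37343.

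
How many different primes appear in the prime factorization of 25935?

5

25935 = 3 · 8645
8645 = 5 · 1729
1729 = 7 · 247
247 = 13 · 19
25935 = 3 · 5 · 7 · 13 · 19, which has 5 distinct prime factors.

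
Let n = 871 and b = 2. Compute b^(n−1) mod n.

2^1 ≡ 2 (mod 871)
2^2 ≡ 2^2 = 4 ≡ 4 (mod 871)
2^4 ≡ 4^2 = 16 ≡ 16 (mod 871)
2^8 ≡ 16^2 = 256 ≡ 256 (mod 871)
2^16 ≡ 256^2 = 65536 ≡ 211 (mod 871)
2^32 ≡ 211^2 = 44521 ≡ 100 (mod 871)
2^64 ≡ 100^2 = 10000 ≡ 419 (mod 871)
2^128 ≡ 419^2 = 175561 ≡ 490 (mod 871)
2^256 ≡ 490^2 = 240100 ≡ 575 (mod 871)
2^512 ≡ 575^2 = 330625 ≡ 516 (mod 871)
870 = 512 + 256 + 64 + 32 + 4 + 2 in binary powers of 2.
So 2^870 ≡ 516 · 575 · 419 · 100 · 16 · 4 ≡ 545 (mod 871).
Since 545 ≠ 1, base 2 is a Fermat witness: 871 is composite.

545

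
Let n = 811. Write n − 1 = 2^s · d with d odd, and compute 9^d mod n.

811 − 1 = 810 = 2^1 · 405, so d = 405.
9^1 ≡ 9 (mod 811)
9^2 ≡ 9^2 = 81 ≡ 81 (mod 811)
9^4 ≡ 81^2 = 6561 ≡ 73 (mod 811)
9^8 ≡ 73^2 = 5329 ≡ 463 (mod 811)
9^16 ≡ 463^2 = 214369 ≡ 265 (mod 811)
9^32 ≡ 265^2 = 70225 ≡ 479 (mod 811)
9^64 ≡ 479^2 = 229441 ≡ 739 (mod 811)
9^128 ≡ 739^2 = 546121 ≡ 318 (mod 811)
9^256 ≡ 318^2 = 101124 ≡ 560 (mod 811)
405 = 256 + 128 + 16 + 4 + 1 in binary powers of 2.
So 9^405 ≡ 560 · 318 · 265 · 73 · 9 ≡ 1 (mod 811).
Since 9^d ≡ 1 (mod 811), base 9 does not prove 811 composite.

1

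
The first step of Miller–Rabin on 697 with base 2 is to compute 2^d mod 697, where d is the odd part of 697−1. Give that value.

128

697 − 1 = 696 = 2^3 · 87, so d = 87.
2^1 ≡ 2 (mod 697)
2^2 ≡ 2^2 = 4 ≡ 4 (mod 697)
2^4 ≡ 4^2 = 16 ≡ 16 (mod 697)
2^8 ≡ 16^2 = 256 ≡ 256 (mod 697)
2^16 ≡ 256^2 = 65536 ≡ 18 (mod 697)
2^32 ≡ 18^2 = 324 ≡ 324 (mod 697)
2^64 ≡ 324^2 = 104976 ≡ 426 (mod 697)
87 = 64 + 16 + 4 + 2 + 1 in binary powers of 2.
So 2^87 ≡ 426 · 18 · 16 · 4 · 2 ≡ 128 (mod 697).
Squaring chain: 128 → 353 → 543; never reaches −1, so base 2 is a Miller–Rabin witness that 697 is composite.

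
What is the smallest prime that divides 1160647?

53

1160647 is odd.
Digit sum 25, not divisible by 3.
Ends in 7: not divisible by 5.
7: 1160647 = 7·165806 + 5
11: 1160647 = 11·105513 + 4
13: 1160647 = 13·89280 + 7
17: 1160647 = 17·68273 + 6
19: 1160647 = 19·61086 + 13
23: 1160647 = 23·50462 + 21
29: 1160647 = 29·40022 + 9
31: 1160647 = 31·37440 + 7
37: 1160647 = 37·31368 + 31
41: 1160647 = 41·28308 + 19
43: 1160647 = 43·26991 + 34
47: 1160647 = 47·24694 + 29
53: 1160647 = 53·21899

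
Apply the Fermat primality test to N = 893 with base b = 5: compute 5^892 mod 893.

5^1 ≡ 5 (mod 893)
5^2 ≡ 5^2 = 25 ≡ 25 (mod 893)
5^4 ≡ 25^2 = 625 ≡ 625 (mod 893)
5^8 ≡ 625^2 = 390625 ≡ 384 (mod 893)
5^16 ≡ 384^2 = 147456 ≡ 111 (mod 893)
5^32 ≡ 111^2 = 12321 ≡ 712 (mod 893)
5^64 ≡ 712^2 = 506944 ≡ 613 (mod 893)
5^128 ≡ 613^2 = 375769 ≡ 709 (mod 893)
5^256 ≡ 709^2 = 502681 ≡ 815 (mod 893)
5^512 ≡ 815^2 = 664225 ≡ 726 (mod 893)
892 = 512 + 256 + 64 + 32 + 16 + 8 + 4 in binary powers of 2.
So 5^892 ≡ 726 · 815 · 613 · 712 · 111 · 384 · 625 ≡ 613 (mod 893).
Since 613 ≠ 1, base 5 is a Fermat witness: 893 is composite.

613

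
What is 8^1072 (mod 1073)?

803

8^1 ≡ 8 (mod 1073)
8^2 ≡ 8^2 = 64 ≡ 64 (mod 1073)
8^4 ≡ 64^2 = 4096 ≡ 877 (mod 1073)
8^8 ≡ 877^2 = 769129 ≡ 861 (mod 1073)
8^16 ≡ 861^2 = 741321 ≡ 951 (mod 1073)
8^32 ≡ 951^2 = 904401 ≡ 935 (mod 1073)
8^64 ≡ 935^2 = 874225 ≡ 803 (mod 1073)
8^128 ≡ 803^2 = 644809 ≡ 1009 (mod 1073)
8^256 ≡ 1009^2 = 1018081 ≡ 877 (mod 1073)
8^512 ≡ 877^2 = 769129 ≡ 861 (mod 1073)
8^1024 ≡ 861^2 = 741321 ≡ 951 (mod 1073)
1072 = 1024 + 32 + 16 in binary powers of 2.
So 8^1072 ≡ 951 · 935 · 951 ≡ 803 (mod 1073).
Since 803 ≠ 1, base 8 is a Fermat witness: 1073 is composite.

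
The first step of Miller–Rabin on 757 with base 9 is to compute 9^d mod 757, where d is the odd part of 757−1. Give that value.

1

757 − 1 = 756 = 2^2 · 189, so d = 189.
9^1 ≡ 9 (mod 757)
9^2 ≡ 9^2 = 81 ≡ 81 (mod 757)
9^4 ≡ 81^2 = 6561 ≡ 505 (mod 757)
9^8 ≡ 505^2 = 255025 ≡ 673 (mod 757)
9^16 ≡ 673^2 = 452929 ≡ 243 (mod 757)
9^32 ≡ 243^2 = 59049 ≡ 3 (mod 757)
9^64 ≡ 3^2 = 9 ≡ 9 (mod 757)
9^128 ≡ 9^2 = 81 ≡ 81 (mod 757)
189 = 128 + 32 + 16 + 8 + 4 + 1 in binary powers of 2.
So 9^189 ≡ 81 · 3 · 243 · 673 · 505 · 9 ≡ 1 (mod 757).
Since 9^d ≡ 1 (mod 757), base 9 does not prove 757 composite.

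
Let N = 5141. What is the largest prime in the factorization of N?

5141 = 53 · 97
97 is prime.
So 5141 = 53 · 97; the largest prime factor is 97.

97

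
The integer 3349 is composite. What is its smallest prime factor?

17

3349 is odd.
Digit sum 19, not divisible by 3.
Ends in 9: not divisible by 5.
7: 3349 = 7·478 + 3
11: 3349 = 11·304 + 5
13: 3349 = 13·257 + 8
17: 3349 = 17·197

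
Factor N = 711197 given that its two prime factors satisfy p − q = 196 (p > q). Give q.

Since p = q + 196, we have 711197 = q(q + 196), so q² + 196q − 711197 = 0.
Discriminant: 196² + 4·711197 = 38416 + 2844788 = 2883204; √2883204 = 1698.
q = (−196 + 1698)/2 = 751, and p = q + 196 = 947.
Check: 751 · 947 = 711197.

751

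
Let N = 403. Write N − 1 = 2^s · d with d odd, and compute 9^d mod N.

287

403 − 1 = 402 = 2^1 · 201, so d = 201.
9^1 ≡ 9 (mod 403)
9^2 ≡ 9^2 = 81 ≡ 81 (mod 403)
9^4 ≡ 81^2 = 6561 ≡ 113 (mod 403)
9^8 ≡ 113^2 = 12769 ≡ 276 (mod 403)
9^16 ≡ 276^2 = 76176 ≡ 9 (mod 403)
9^32 ≡ 9^2 = 81 ≡ 81 (mod 403)
9^64 ≡ 81^2 = 6561 ≡ 113 (mod 403)
9^128 ≡ 113^2 = 12769 ≡ 276 (mod 403)
201 = 128 + 64 + 8 + 1 in binary powers of 2.
So 9^201 ≡ 276 · 113 · 276 · 9 ≡ 287 (mod 403).
Squaring chain: 287; never reaches −1, so base 9 is a Miller–Rabin witness that 403 is composite.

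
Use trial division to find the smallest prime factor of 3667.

19

3667 is odd.
Digit sum 22, not divisible by 3.
Ends in 7: not divisible by 5.
7: 3667 = 7·523 + 6
11: 3667 = 11·333 + 4
13: 3667 = 13·282 + 1
17: 3667 = 17·215 + 12
19: 3667 = 19·193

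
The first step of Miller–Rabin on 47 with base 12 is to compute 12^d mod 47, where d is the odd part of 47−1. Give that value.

47 − 1 = 46 = 2^1 · 23, so d = 23.
12^1 ≡ 12 (mod 47)
12^2 ≡ 12^2 = 144 ≡ 3 (mod 47)
12^4 ≡ 3^2 = 9 ≡ 9 (mod 47)
12^8 ≡ 9^2 = 81 ≡ 34 (mod 47)
12^16 ≡ 34^2 = 1156 ≡ 28 (mod 47)
23 = 16 + 4 + 2 + 1 in binary powers of 2.
So 12^23 ≡ 28 · 9 · 3 · 12 ≡ 1 (mod 47).
Since 12^d ≡ 1 (mod 47), base 12 does not prove 47 composite.

1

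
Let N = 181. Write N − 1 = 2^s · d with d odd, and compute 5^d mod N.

181 − 1 = 180 = 2^2 · 45, so d = 45.
5^1 ≡ 5 (mod 181)
5^2 ≡ 5^2 = 25 ≡ 25 (mod 181)
5^4 ≡ 25^2 = 625 ≡ 82 (mod 181)
5^8 ≡ 82^2 = 6724 ≡ 27 (mod 181)
5^16 ≡ 27^2 = 729 ≡ 5 (mod 181)
5^32 ≡ 5^2 = 25 ≡ 25 (mod 181)
45 = 32 + 8 + 4 + 1 in binary powers of 2.
So 5^45 ≡ 25 · 27 · 82 · 5 ≡ 1 (mod 181).
Since 5^d ≡ 1 (mod 181), base 5 does not prove 181 composite.

1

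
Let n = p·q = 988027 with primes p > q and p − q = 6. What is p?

Since p = q + 6, we have 988027 = q(q + 6), so q² + 6q − 988027 = 0.
Discriminant: 6² + 4·988027 = 36 + 3952108 = 3952144; √3952144 = 1988.
q = (−6 + 1988)/2 = 991, and p = q + 6 = 997.
Check: 991 · 997 = 988027.

997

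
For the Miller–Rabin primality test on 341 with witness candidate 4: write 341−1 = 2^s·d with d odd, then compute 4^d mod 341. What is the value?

341 − 1 = 340 = 2^2 · 85, so d = 85.
4^1 ≡ 4 (mod 341)
4^2 ≡ 4^2 = 16 ≡ 16 (mod 341)
4^4 ≡ 16^2 = 256 ≡ 256 (mod 341)
4^8 ≡ 256^2 = 65536 ≡ 64 (mod 341)
4^16 ≡ 64^2 = 4096 ≡ 4 (mod 341)
4^32 ≡ 4^2 = 16 ≡ 16 (mod 341)
4^64 ≡ 16^2 = 256 ≡ 256 (mod 341)
85 = 64 + 16 + 4 + 1 in binary powers of 2.
So 4^85 ≡ 256 · 4 · 256 · 4 ≡ 1 (mod 341).
Since 4^d ≡ 1 (mod 341), base 4 does not prove 341 composite.

1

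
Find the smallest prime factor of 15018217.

73

15018217 is odd.
Digit sum 25, not divisible by 3.
Ends in 7: not divisible by 5.
7: 15018217 = 7·2145459 + 4
11: 15018217 = 11·1365292 + 5
13: 15018217 = 13·1155247 + 6
17: 15018217 = 17·883424 + 9
19: 15018217 = 19·790432 + 9
23: 15018217 = 23·652965 + 22
29: 15018217 = 29·517869 + 16
31: 15018217 = 31·484458 + 19
37: 15018217 = 37·405897 + 28
41: 15018217 = 41·366297 + 40
43: 15018217 = 43·349260 + 37
47: 15018217 = 47·319536 + 25
53: 15018217 = 53·283362 + 31
59: 15018217 = 59·254546 + 3
61: 15018217 = 61·246200 + 17
67: 15018217 = 67·224152 + 33
71: 15018217 = 71·211524 + 13
73: 15018217 = 73·205729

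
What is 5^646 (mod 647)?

1

5^1 ≡ 5 (mod 647)
5^2 ≡ 5^2 = 25 ≡ 25 (mod 647)
5^4 ≡ 25^2 = 625 ≡ 625 (mod 647)
5^8 ≡ 625^2 = 390625 ≡ 484 (mod 647)
5^16 ≡ 484^2 = 234256 ≡ 42 (mod 647)
5^32 ≡ 42^2 = 1764 ≡ 470 (mod 647)
5^64 ≡ 470^2 = 220900 ≡ 273 (mod 647)
5^128 ≡ 273^2 = 74529 ≡ 124 (mod 647)
5^256 ≡ 124^2 = 15376 ≡ 495 (mod 647)
5^512 ≡ 495^2 = 245025 ≡ 459 (mod 647)
646 = 512 + 128 + 4 + 2 in binary powers of 2.
So 5^646 ≡ 459 · 124 · 625 · 25 ≡ 1 (mod 647).
Since the result is 1, base 5 gives no evidence that 647 is composite.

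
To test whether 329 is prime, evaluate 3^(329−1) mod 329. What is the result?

3^1 ≡ 3 (mod 329)
3^2 ≡ 3^2 = 9 ≡ 9 (mod 329)
3^4 ≡ 9^2 = 81 ≡ 81 (mod 329)
3^8 ≡ 81^2 = 6561 ≡ 310 (mod 329)
3^16 ≡ 310^2 = 96100 ≡ 32 (mod 329)
3^32 ≡ 32^2 = 1024 ≡ 37 (mod 329)
3^64 ≡ 37^2 = 1369 ≡ 53 (mod 329)
3^128 ≡ 53^2 = 2809 ≡ 177 (mod 329)
3^256 ≡ 177^2 = 31329 ≡ 74 (mod 329)
328 = 256 + 64 + 8 in binary powers of 2.
So 3^328 ≡ 74 · 53 · 310 ≡ 165 (mod 329).
Since 165 ≠ 1, base 3 is a Fermat witness: 329 is composite.

165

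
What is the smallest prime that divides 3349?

3349 is odd.
Digit sum 19, not divisible by 3.
Ends in 9: not divisible by 5.
7: 3349 = 7·478 + 3
11: 3349 = 11·304 + 5
13: 3349 = 13·257 + 8
17: 3349 = 17·197

17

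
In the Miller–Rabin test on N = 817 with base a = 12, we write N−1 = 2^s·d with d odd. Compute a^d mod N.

817 − 1 = 816 = 2^4 · 51, so d = 51.
12^1 ≡ 12 (mod 817)
12^2 ≡ 12^2 = 144 ≡ 144 (mod 817)
12^4 ≡ 144^2 = 20736 ≡ 311 (mod 817)
12^8 ≡ 311^2 = 96721 ≡ 315 (mod 817)
12^16 ≡ 315^2 = 99225 ≡ 368 (mod 817)
12^32 ≡ 368^2 = 135424 ≡ 619 (mod 817)
51 = 32 + 16 + 2 + 1 in binary powers of 2.
So 12^51 ≡ 619 · 368 · 144 · 12 ≡ 512 (mod 817).
Squaring chain: 512 → 704 → 514 → 305; never reaches −1, so base 12 is a Miller–Rabin witness that 817 is composite.

512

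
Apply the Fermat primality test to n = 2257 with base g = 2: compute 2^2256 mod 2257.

2^1 ≡ 2 (mod 2257)
2^2 ≡ 2^2 = 4 ≡ 4 (mod 2257)
2^4 ≡ 4^2 = 16 ≡ 16 (mod 2257)
2^8 ≡ 16^2 = 256 ≡ 256 (mod 2257)
2^16 ≡ 256^2 = 65536 ≡ 83 (mod 2257)
2^32 ≡ 83^2 = 6889 ≡ 118 (mod 2257)
2^64 ≡ 118^2 = 13924 ≡ 382 (mod 2257)
2^128 ≡ 382^2 = 145924 ≡ 1476 (mod 2257)
2^256 ≡ 1476^2 = 2178576 ≡ 571 (mod 2257)
2^512 ≡ 571^2 = 326041 ≡ 1033 (mod 2257)
2^1024 ≡ 1033^2 = 1067089 ≡ 1785 (mod 2257)
2^2048 ≡ 1785^2 = 3186225 ≡ 1598 (mod 2257)
2256 = 2048 + 128 + 64 + 16 in binary powers of 2.
So 2^2256 ≡ 1598 · 1476 · 382 · 83 ≡ 2193 (mod 2257).
Since 2193 ≠ 1, base 2 is a Fermat witness: 2257 is composite.

2193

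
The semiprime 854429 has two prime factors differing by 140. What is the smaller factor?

857

Since p = q + 140, we have 854429 = q(q + 140), so q² + 140q − 854429 = 0.
Discriminant: 140² + 4·854429 = 19600 + 3417716 = 3437316; √3437316 = 1854.
q = (−140 + 1854)/2 = 857, and p = q + 140 = 997.
Check: 857 · 997 = 854429.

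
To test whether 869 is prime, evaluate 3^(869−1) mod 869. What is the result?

115

3^1 ≡ 3 (mod 869)
3^2 ≡ 3^2 = 9 ≡ 9 (mod 869)
3^4 ≡ 9^2 = 81 ≡ 81 (mod 869)
3^8 ≡ 81^2 = 6561 ≡ 478 (mod 869)
3^16 ≡ 478^2 = 228484 ≡ 806 (mod 869)
3^32 ≡ 806^2 = 649636 ≡ 493 (mod 869)
3^64 ≡ 493^2 = 243049 ≡ 598 (mod 869)
3^128 ≡ 598^2 = 357604 ≡ 445 (mod 869)
3^256 ≡ 445^2 = 198025 ≡ 762 (mod 869)
3^512 ≡ 762^2 = 580644 ≡ 152 (mod 869)
868 = 512 + 256 + 64 + 32 + 4 in binary powers of 2.
So 3^868 ≡ 152 · 762 · 598 · 493 · 81 ≡ 115 (mod 869).
Since 115 ≠ 1, base 3 is a Fermat witness: 869 is composite.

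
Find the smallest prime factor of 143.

143 is odd.
Digit sum 8, not divisible by 3.
Ends in 3: not divisible by 5.
7: 143 = 7·20 + 3
11: 143 = 11·13

11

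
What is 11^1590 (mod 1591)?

11^1 ≡ 11 (mod 1591)
11^2 ≡ 11^2 = 121 ≡ 121 (mod 1591)
11^4 ≡ 121^2 = 14641 ≡ 322 (mod 1591)
11^8 ≡ 322^2 = 103684 ≡ 269 (mod 1591)
11^16 ≡ 269^2 = 72361 ≡ 766 (mod 1591)
11^32 ≡ 766^2 = 586756 ≡ 1268 (mod 1591)
11^64 ≡ 1268^2 = 1607824 ≡ 914 (mod 1591)
11^128 ≡ 914^2 = 835396 ≡ 121 (mod 1591)
11^256 ≡ 121^2 = 14641 ≡ 322 (mod 1591)
11^512 ≡ 322^2 = 103684 ≡ 269 (mod 1591)
11^1024 ≡ 269^2 = 72361 ≡ 766 (mod 1591)
1590 = 1024 + 512 + 32 + 16 + 4 + 2 in binary powers of 2.
So 11^1590 ≡ 766 · 269 · 1268 · 766 · 322 · 121 ≡ 1000 (mod 1591).
Since 1000 ≠ 1, base 11 is a Fermat witness: 1591 is composite.

1000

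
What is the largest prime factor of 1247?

43

1247 = 29 · 43
43 is prime.
So 1247 = 29 · 43; the largest prime factor is 43.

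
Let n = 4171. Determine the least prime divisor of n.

43

4171 is odd.
Digit sum 13, not divisible by 3.
Ends in 1: not divisible by 5.
7: 4171 = 7·595 + 6
11: 4171 = 11·379 + 2
13: 4171 = 13·320 + 11
17: 4171 = 17·245 + 6
19: 4171 = 19·219 + 10
23: 4171 = 23·181 + 8
29: 4171 = 29·143 + 24
31: 4171 = 31·134 + 17
37: 4171 = 37·112 + 27
41: 4171 = 41·101 + 30
43: 4171 = 43·97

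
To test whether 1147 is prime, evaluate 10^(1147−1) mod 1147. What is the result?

963

10^1 ≡ 10 (mod 1147)
10^2 ≡ 10^2 = 100 ≡ 100 (mod 1147)
10^4 ≡ 100^2 = 10000 ≡ 824 (mod 1147)
10^8 ≡ 824^2 = 678976 ≡ 1099 (mod 1147)
10^16 ≡ 1099^2 = 1207801 ≡ 10 (mod 1147)
10^32 ≡ 10^2 = 100 ≡ 100 (mod 1147)
10^64 ≡ 100^2 = 10000 ≡ 824 (mod 1147)
10^128 ≡ 824^2 = 678976 ≡ 1099 (mod 1147)
10^256 ≡ 1099^2 = 1207801 ≡ 10 (mod 1147)
10^512 ≡ 10^2 = 100 ≡ 100 (mod 1147)
10^1024 ≡ 100^2 = 10000 ≡ 824 (mod 1147)
1146 = 1024 + 64 + 32 + 16 + 8 + 2 in binary powers of 2.
So 10^1146 ≡ 824 · 824 · 100 · 10 · 1099 · 100 ≡ 963 (mod 1147).
Since 963 ≠ 1, base 10 is a Fermat witness: 1147 is composite.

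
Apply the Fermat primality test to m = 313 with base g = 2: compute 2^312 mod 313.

1

2^1 ≡ 2 (mod 313)
2^2 ≡ 2^2 = 4 ≡ 4 (mod 313)
2^4 ≡ 4^2 = 16 ≡ 16 (mod 313)
2^8 ≡ 16^2 = 256 ≡ 256 (mod 313)
2^16 ≡ 256^2 = 65536 ≡ 119 (mod 313)
2^32 ≡ 119^2 = 14161 ≡ 76 (mod 313)
2^64 ≡ 76^2 = 5776 ≡ 142 (mod 313)
2^128 ≡ 142^2 = 20164 ≡ 132 (mod 313)
2^256 ≡ 132^2 = 17424 ≡ 209 (mod 313)
312 = 256 + 32 + 16 + 8 in binary powers of 2.
So 2^312 ≡ 209 · 76 · 119 · 256 ≡ 1 (mod 313).
Since the result is 1, base 2 gives no evidence that 313 is composite.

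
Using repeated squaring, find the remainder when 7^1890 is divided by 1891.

7^1 ≡ 7 (mod 1891)
7^2 ≡ 7^2 = 49 ≡ 49 (mod 1891)
7^4 ≡ 49^2 = 2401 ≡ 510 (mod 1891)
7^8 ≡ 510^2 = 260100 ≡ 1033 (mod 1891)
7^16 ≡ 1033^2 = 1067089 ≡ 565 (mod 1891)
7^32 ≡ 565^2 = 319225 ≡ 1537 (mod 1891)
7^64 ≡ 1537^2 = 2362369 ≡ 510 (mod 1891)
7^128 ≡ 510^2 = 260100 ≡ 1033 (mod 1891)
7^256 ≡ 1033^2 = 1067089 ≡ 565 (mod 1891)
7^512 ≡ 565^2 = 319225 ≡ 1537 (mod 1891)
7^1024 ≡ 1537^2 = 2362369 ≡ 510 (mod 1891)
1890 = 1024 + 512 + 256 + 64 + 32 + 2 in binary powers of 2.
So 7^1890 ≡ 510 · 1537 · 565 · 510 · 1537 · 49 ≡ 1768 (mod 1891).
Since 1768 ≠ 1, base 7 is a Fermat witness: 1891 is composite.

1768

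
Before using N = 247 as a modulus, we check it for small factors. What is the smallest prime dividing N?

13

247 is odd.
Digit sum 13, not divisible by 3.
Ends in 7: not divisible by 5.
7: 247 = 7·35 + 2
11: 247 = 11·22 + 5
13: 247 = 13·19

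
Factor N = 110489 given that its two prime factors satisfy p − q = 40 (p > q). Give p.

353

Since p = q + 40, we have 110489 = q(q + 40), so q² + 40q − 110489 = 0.
Discriminant: 40² + 4·110489 = 1600 + 441956 = 443556; √443556 = 666.
q = (−40 + 666)/2 = 313, and p = q + 40 = 353.
Check: 313 · 353 = 110489.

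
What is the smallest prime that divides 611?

611 is odd.
Digit sum 8, not divisible by 3.
Ends in 1: not divisible by 5.
7: 611 = 7·87 + 2
11: 611 = 11·55 + 6
13: 611 = 13·47

13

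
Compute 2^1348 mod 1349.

2^1 ≡ 2 (mod 1349)
2^2 ≡ 2^2 = 4 ≡ 4 (mod 1349)
2^4 ≡ 4^2 = 16 ≡ 16 (mod 1349)
2^8 ≡ 16^2 = 256 ≡ 256 (mod 1349)
2^16 ≡ 256^2 = 65536 ≡ 784 (mod 1349)
2^32 ≡ 784^2 = 614656 ≡ 861 (mod 1349)
2^64 ≡ 861^2 = 741321 ≡ 720 (mod 1349)
2^128 ≡ 720^2 = 518400 ≡ 384 (mod 1349)
2^256 ≡ 384^2 = 147456 ≡ 415 (mod 1349)
2^512 ≡ 415^2 = 172225 ≡ 902 (mod 1349)
2^1024 ≡ 902^2 = 813604 ≡ 157 (mod 1349)
1348 = 1024 + 256 + 64 + 4 in binary powers of 2.
So 2^1348 ≡ 157 · 415 · 720 · 16 ≡ 651 (mod 1349).
Since 651 ≠ 1, base 2 is a Fermat witness: 1349 is composite.

651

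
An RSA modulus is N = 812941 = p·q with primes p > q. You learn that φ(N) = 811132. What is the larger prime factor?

983

φ(n) = (p−1)(q−1) = n − (p+q) + 1, so p + q = 812941 − 811132 + 1 = 1810.
p and q are the roots of t² − 1810t + 812941 = 0.
Discriminant: 1810² − 4·812941 = 3276100 − 3251764 = 24336; √24336 = 156.
q = (1810 − 156)/2 = 827, p = (1810 + 156)/2 = 983.
Check: 827 · 983 = 812941.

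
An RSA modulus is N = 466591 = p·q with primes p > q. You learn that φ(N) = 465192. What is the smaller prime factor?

φ(n) = (p−1)(q−1) = n − (p+q) + 1, so p + q = 466591 − 465192 + 1 = 1400.
p and q are the roots of t² − 1400t + 466591 = 0.
Discriminant: 1400² − 4·466591 = 1960000 − 1866364 = 93636; √93636 = 306.
q = (1400 − 306)/2 = 547, p = (1400 + 306)/2 = 853.
Check: 547 · 853 = 466591.

547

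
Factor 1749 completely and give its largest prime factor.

1749 = 3 · 583
583 = 11 · 53
53 is prime.
So 1749 = 3 · 11 · 53; the largest prime factor is 53.

53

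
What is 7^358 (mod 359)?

1

7^1 ≡ 7 (mod 359)
7^2 ≡ 7^2 = 49 ≡ 49 (mod 359)
7^4 ≡ 49^2 = 2401 ≡ 247 (mod 359)
7^8 ≡ 247^2 = 61009 ≡ 338 (mod 359)
7^16 ≡ 338^2 = 114244 ≡ 82 (mod 359)
7^32 ≡ 82^2 = 6724 ≡ 262 (mod 359)
7^64 ≡ 262^2 = 68644 ≡ 75 (mod 359)
7^128 ≡ 75^2 = 5625 ≡ 240 (mod 359)
7^256 ≡ 240^2 = 57600 ≡ 160 (mod 359)
358 = 256 + 64 + 32 + 4 + 2 in binary powers of 2.
So 7^358 ≡ 160 · 75 · 262 · 247 · 49 ≡ 1 (mod 359).
Since the result is 1, base 7 gives no evidence that 359 is composite.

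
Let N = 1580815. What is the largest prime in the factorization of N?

1580815 = 5 · 316163
316163 = 61 · 5183
5183 = 71 · 73
73 is prime.
So 1580815 = 5 · 61 · 71 · 73; the largest prime factor is 73.

73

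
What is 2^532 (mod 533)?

2^1 ≡ 2 (mod 533)
2^2 ≡ 2^2 = 4 ≡ 4 (mod 533)
2^4 ≡ 4^2 = 16 ≡ 16 (mod 533)
2^8 ≡ 16^2 = 256 ≡ 256 (mod 533)
2^16 ≡ 256^2 = 65536 ≡ 510 (mod 533)
2^32 ≡ 510^2 = 260100 ≡ 529 (mod 533)
2^64 ≡ 529^2 = 279841 ≡ 16 (mod 533)
2^128 ≡ 16^2 = 256 ≡ 256 (mod 533)
2^256 ≡ 256^2 = 65536 ≡ 510 (mod 533)
2^512 ≡ 510^2 = 260100 ≡ 529 (mod 533)
532 = 512 + 16 + 4 in binary powers of 2.
So 2^532 ≡ 529 · 510 · 16 ≡ 406 (mod 533).
Since 406 ≠ 1, base 2 is a Fermat witness: 533 is composite.

406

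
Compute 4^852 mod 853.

4^1 ≡ 4 (mod 853)
4^2 ≡ 4^2 = 16 ≡ 16 (mod 853)
4^4 ≡ 16^2 = 256 ≡ 256 (mod 853)
4^8 ≡ 256^2 = 65536 ≡ 708 (mod 853)
4^16 ≡ 708^2 = 501264 ≡ 553 (mod 853)
4^32 ≡ 553^2 = 305809 ≡ 435 (mod 853)
4^64 ≡ 435^2 = 189225 ≡ 712 (mod 853)
4^128 ≡ 712^2 = 506944 ≡ 262 (mod 853)
4^256 ≡ 262^2 = 68644 ≡ 404 (mod 853)
4^512 ≡ 404^2 = 163216 ≡ 293 (mod 853)
852 = 512 + 256 + 64 + 16 + 4 in binary powers of 2.
So 4^852 ≡ 293 · 404 · 712 · 553 · 256 ≡ 1 (mod 853).
Since the result is 1, base 4 gives no evidence that 853 is composite.

1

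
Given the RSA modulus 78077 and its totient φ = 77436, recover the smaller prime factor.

163

φ(n) = (p−1)(q−1) = n − (p+q) + 1, so p + q = 78077 − 77436 + 1 = 642.
p and q are the roots of t² − 642t + 78077 = 0.
Discriminant: 642² − 4·78077 = 412164 − 312308 = 99856; √99856 = 316.
q = (642 − 316)/2 = 163, p = (642 + 316)/2 = 479.
Check: 163 · 479 = 78077.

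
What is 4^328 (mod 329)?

4^1 ≡ 4 (mod 329)
4^2 ≡ 4^2 = 16 ≡ 16 (mod 329)
4^4 ≡ 16^2 = 256 ≡ 256 (mod 329)
4^8 ≡ 256^2 = 65536 ≡ 65 (mod 329)
4^16 ≡ 65^2 = 4225 ≡ 277 (mod 329)
4^32 ≡ 277^2 = 76729 ≡ 72 (mod 329)
4^64 ≡ 72^2 = 5184 ≡ 249 (mod 329)
4^128 ≡ 249^2 = 62001 ≡ 149 (mod 329)
4^256 ≡ 149^2 = 22201 ≡ 158 (mod 329)
328 = 256 + 64 + 8 in binary powers of 2.
So 4^328 ≡ 158 · 249 · 65 ≡ 242 (mod 329).
Since 242 ≠ 1, base 4 is a Fermat witness: 329 is composite.

242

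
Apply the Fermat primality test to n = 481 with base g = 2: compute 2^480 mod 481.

2^1 ≡ 2 (mod 481)
2^2 ≡ 2^2 = 4 ≡ 4 (mod 481)
2^4 ≡ 4^2 = 16 ≡ 16 (mod 481)
2^8 ≡ 16^2 = 256 ≡ 256 (mod 481)
2^16 ≡ 256^2 = 65536 ≡ 120 (mod 481)
2^32 ≡ 120^2 = 14400 ≡ 451 (mod 481)
2^64 ≡ 451^2 = 203401 ≡ 419 (mod 481)
2^128 ≡ 419^2 = 175561 ≡ 477 (mod 481)
2^256 ≡ 477^2 = 227529 ≡ 16 (mod 481)
480 = 256 + 128 + 64 + 32 in binary powers of 2.
So 2^480 ≡ 16 · 477 · 419 · 451 ≡ 248 (mod 481).
Since 248 ≠ 1, base 2 is a Fermat witness: 481 is composite.

248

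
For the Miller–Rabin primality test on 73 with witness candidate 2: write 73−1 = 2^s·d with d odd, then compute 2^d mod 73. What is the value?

1

73 − 1 = 72 = 2^3 · 9, so d = 9.
2^1 ≡ 2 (mod 73)
2^2 ≡ 2^2 = 4 ≡ 4 (mod 73)
2^4 ≡ 4^2 = 16 ≡ 16 (mod 73)
2^8 ≡ 16^2 = 256 ≡ 37 (mod 73)
9 = 8 + 1 in binary powers of 2.
So 2^9 ≡ 37 · 2 ≡ 1 (mod 73).
Since 2^d ≡ 1 (mod 73), base 2 does not prove 73 composite.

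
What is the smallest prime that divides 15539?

15539 is odd.
Digit sum 23, not divisible by 3.
Ends in 9: not divisible by 5.
7: 15539 = 7·2219 + 6
11: 15539 = 11·1412 + 7
13: 15539 = 13·1195 + 4
17: 15539 = 17·914 + 1
19: 15539 = 19·817 + 16
23: 15539 = 23·675 + 14
29: 15539 = 29·535 + 24
31: 15539 = 31·501 + 8
37: 15539 = 37·419 + 36
41: 15539 = 41·379

41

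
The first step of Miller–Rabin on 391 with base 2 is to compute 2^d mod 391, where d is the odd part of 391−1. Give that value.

391 − 1 = 390 = 2^1 · 195, so d = 195.
2^1 ≡ 2 (mod 391)
2^2 ≡ 2^2 = 4 ≡ 4 (mod 391)
2^4 ≡ 4^2 = 16 ≡ 16 (mod 391)
2^8 ≡ 16^2 = 256 ≡ 256 (mod 391)
2^16 ≡ 256^2 = 65536 ≡ 239 (mod 391)
2^32 ≡ 239^2 = 57121 ≡ 35 (mod 391)
2^64 ≡ 35^2 = 1225 ≡ 52 (mod 391)
2^128 ≡ 52^2 = 2704 ≡ 358 (mod 391)
195 = 128 + 64 + 2 + 1 in binary powers of 2.
So 2^195 ≡ 358 · 52 · 4 · 2 ≡ 348 (mod 391).
Squaring chain: 348; never reaches −1, so base 2 is a Miller–Rabin witness that 391 is composite.

348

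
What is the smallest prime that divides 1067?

11

1067 is odd.
Digit sum 14, not divisible by 3.
Ends in 7: not divisible by 5.
7: 1067 = 7·152 + 3
11: 1067 = 11·97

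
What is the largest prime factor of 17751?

17751 = 3 · 5917
5917 = 61 · 97
97 is prime.
So 17751 = 3 · 61 · 97; the largest prime factor is 97.

97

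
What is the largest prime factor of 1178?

1178 = 2 · 589
589 = 19 · 31
31 is prime.
So 1178 = 2 · 19 · 31; the largest prime factor is 31.

31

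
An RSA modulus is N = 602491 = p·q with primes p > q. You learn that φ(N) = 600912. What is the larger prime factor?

φ(n) = (p−1)(q−1) = n − (p+q) + 1, so p + q = 602491 − 600912 + 1 = 1580.
p and q are the roots of t² − 1580t + 602491 = 0.
Discriminant: 1580² − 4·602491 = 2496400 − 2409964 = 86436; √86436 = 294.
q = (1580 − 294)/2 = 643, p = (1580 + 294)/2 = 937.
Check: 643 · 937 = 602491.

937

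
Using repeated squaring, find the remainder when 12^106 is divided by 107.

1

12^1 ≡ 12 (mod 107)
12^2 ≡ 12^2 = 144 ≡ 37 (mod 107)
12^4 ≡ 37^2 = 1369 ≡ 85 (mod 107)
12^8 ≡ 85^2 = 7225 ≡ 56 (mod 107)
12^16 ≡ 56^2 = 3136 ≡ 33 (mod 107)
12^32 ≡ 33^2 = 1089 ≡ 19 (mod 107)
12^64 ≡ 19^2 = 361 ≡ 40 (mod 107)
106 = 64 + 32 + 8 + 2 in binary powers of 2.
So 12^106 ≡ 40 · 19 · 56 · 37 ≡ 1 (mod 107).
Since the result is 1, base 12 gives no evidence that 107 is composite.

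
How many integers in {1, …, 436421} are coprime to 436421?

Factor: 436421 = 29 · 101 · 149.
φ(436421) = (29−1) · (101−1) · (149−1) = 28 · 100 · 148 = 414400.

414400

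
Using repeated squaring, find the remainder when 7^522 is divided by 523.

1

7^1 ≡ 7 (mod 523)
7^2 ≡ 7^2 = 49 ≡ 49 (mod 523)
7^4 ≡ 49^2 = 2401 ≡ 309 (mod 523)
7^8 ≡ 309^2 = 95481 ≡ 295 (mod 523)
7^16 ≡ 295^2 = 87025 ≡ 207 (mod 523)
7^32 ≡ 207^2 = 42849 ≡ 486 (mod 523)
7^64 ≡ 486^2 = 236196 ≡ 323 (mod 523)
7^128 ≡ 323^2 = 104329 ≡ 252 (mod 523)
7^256 ≡ 252^2 = 63504 ≡ 221 (mod 523)
7^512 ≡ 221^2 = 48841 ≡ 202 (mod 523)
522 = 512 + 8 + 2 in binary powers of 2.
So 7^522 ≡ 202 · 295 · 49 ≡ 1 (mod 523).
Since the result is 1, base 7 gives no evidence that 523 is composite.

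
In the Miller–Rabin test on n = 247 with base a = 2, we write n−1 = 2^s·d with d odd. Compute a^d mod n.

247 − 1 = 246 = 2^1 · 123, so d = 123.
2^1 ≡ 2 (mod 247)
2^2 ≡ 2^2 = 4 ≡ 4 (mod 247)
2^4 ≡ 4^2 = 16 ≡ 16 (mod 247)
2^8 ≡ 16^2 = 256 ≡ 9 (mod 247)
2^16 ≡ 9^2 = 81 ≡ 81 (mod 247)
2^32 ≡ 81^2 = 6561 ≡ 139 (mod 247)
2^64 ≡ 139^2 = 19321 ≡ 55 (mod 247)
123 = 64 + 32 + 16 + 8 + 2 + 1 in binary powers of 2.
So 2^123 ≡ 55 · 139 · 81 · 9 · 4 · 2 ≡ 164 (mod 247).
Squaring chain: 164; never reaches −1, so base 2 is a Miller–Rabin witness that 247 is composite.

164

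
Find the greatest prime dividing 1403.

1403 = 23 · 61
61 is prime.
So 1403 = 23 · 61; the largest prime factor is 61.

61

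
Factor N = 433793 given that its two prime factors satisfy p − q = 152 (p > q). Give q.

Since p = q + 152, we have 433793 = q(q + 152), so q² + 152q − 433793 = 0.
Discriminant: 152² + 4·433793 = 23104 + 1735172 = 1758276; √1758276 = 1326.
q = (−152 + 1326)/2 = 587, and p = q + 152 = 739.
Check: 587 · 739 = 433793.

587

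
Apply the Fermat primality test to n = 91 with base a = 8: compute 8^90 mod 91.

8^1 ≡ 8 (mod 91)
8^2 ≡ 8^2 = 64 ≡ 64 (mod 91)
8^4 ≡ 64^2 = 4096 ≡ 1 (mod 91)
8^8 ≡ 1^2 = 1 ≡ 1 (mod 91)
8^16 ≡ 1^2 = 1 ≡ 1 (mod 91)
8^32 ≡ 1^2 = 1 ≡ 1 (mod 91)
8^64 ≡ 1^2 = 1 ≡ 1 (mod 91)
90 = 64 + 16 + 8 + 2 in binary powers of 2.
So 8^90 ≡ 1 · 1 · 1 · 64 ≡ 64 (mod 91).
Since 64 ≠ 1, base 8 is a Fermat witness: 91 is composite.

64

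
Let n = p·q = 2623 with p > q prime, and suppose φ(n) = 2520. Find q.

φ(n) = (p−1)(q−1) = n − (p+q) + 1, so p + q = 2623 − 2520 + 1 = 104.
p and q are the roots of t² − 104t + 2623 = 0.
Discriminant: 104² − 4·2623 = 10816 − 10492 = 324; √324 = 18.
q = (104 − 18)/2 = 43, p = (104 + 18)/2 = 61.
Check: 43 · 61 = 2623.

43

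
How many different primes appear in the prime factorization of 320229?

320229 = 3^2 · 35581
35581 = 7 · 5083
5083 = 13 · 391
391 = 17 · 23
320229 = 3^2 · 7 · 13 · 17 · 23, which has 5 distinct prime factors.

5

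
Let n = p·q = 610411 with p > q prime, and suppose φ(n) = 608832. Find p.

907

φ(n) = (p−1)(q−1) = n − (p+q) + 1, so p + q = 610411 − 608832 + 1 = 1580.
p and q are the roots of t² − 1580t + 610411 = 0.
Discriminant: 1580² − 4·610411 = 2496400 − 2441644 = 54756; √54756 = 234.
q = (1580 − 234)/2 = 673, p = (1580 + 234)/2 = 907.
Check: 673 · 907 = 610411.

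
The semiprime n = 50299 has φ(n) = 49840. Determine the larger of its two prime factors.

281

φ(n) = (p−1)(q−1) = n − (p+q) + 1, so p + q = 50299 − 49840 + 1 = 460.
p and q are the roots of t² − 460t + 50299 = 0.
Discriminant: 460² − 4·50299 = 211600 − 201196 = 10404; √10404 = 102.
q = (460 − 102)/2 = 179, p = (460 + 102)/2 = 281.
Check: 179 · 281 = 50299.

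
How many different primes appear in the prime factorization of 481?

481 = 13 · 37
481 = 13 · 37, which has 2 distinct prime factors.

2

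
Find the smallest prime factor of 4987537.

71

4987537 is odd.
Digit sum 43, not divisible by 3.
Ends in 7: not divisible by 5.
7: 4987537 = 7·712505 + 2
11: 4987537 = 11·453412 + 5
13: 4987537 = 13·383656 + 9
17: 4987537 = 17·293384 + 9
19: 4987537 = 19·262501 + 18
23: 4987537 = 23·216849 + 10
29: 4987537 = 29·171984 + 1
31: 4987537 = 31·160888 + 9
37: 4987537 = 37·134798 + 11
41: 4987537 = 41·121647 + 10
43: 4987537 = 43·115989 + 10
47: 4987537 = 47·106117 + 38
53: 4987537 = 53·94104 + 25
59: 4987537 = 59·84534 + 31
61: 4987537 = 61·81762 + 55
67: 4987537 = 67·74440 + 57
71: 4987537 = 71·70247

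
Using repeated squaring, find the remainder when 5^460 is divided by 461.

5^1 ≡ 5 (mod 461)
5^2 ≡ 5^2 = 25 ≡ 25 (mod 461)
5^4 ≡ 25^2 = 625 ≡ 164 (mod 461)
5^8 ≡ 164^2 = 26896 ≡ 158 (mod 461)
5^16 ≡ 158^2 = 24964 ≡ 70 (mod 461)
5^32 ≡ 70^2 = 4900 ≡ 290 (mod 461)
5^64 ≡ 290^2 = 84100 ≡ 198 (mod 461)
5^128 ≡ 198^2 = 39204 ≡ 19 (mod 461)
5^256 ≡ 19^2 = 361 ≡ 361 (mod 461)
460 = 256 + 128 + 64 + 8 + 4 in binary powers of 2.
So 5^460 ≡ 361 · 19 · 198 · 158 · 164 ≡ 1 (mod 461).
Since the result is 1, base 5 gives no evidence that 461 is composite.

1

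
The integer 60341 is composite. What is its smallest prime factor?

83

60341 is odd.
Digit sum 14, not divisible by 3.
Ends in 1: not divisible by 5.
7: 60341 = 7·8620 + 1
11: 60341 = 11·5485 + 6
13: 60341 = 13·4641 + 8
17: 60341 = 17·3549 + 8
19: 60341 = 19·3175 + 16
23: 60341 = 23·2623 + 12
29: 60341 = 29·2080 + 21
31: 60341 = 31·1946 + 15
37: 60341 = 37·1630 + 31
41: 60341 = 41·1471 + 30
43: 60341 = 43·1403 + 12
47: 60341 = 47·1283 + 40
53: 60341 = 53·1138 + 27
59: 60341 = 59·1022 + 43
61: 60341 = 61·989 + 12
67: 60341 = 67·900 + 41
71: 60341 = 71·849 + 62
73: 60341 = 73·826 + 43
79: 60341 = 79·763 + 64
83: 60341 = 83·727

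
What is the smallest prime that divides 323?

323 is odd.
Digit sum 8, not divisible by 3.
Ends in 3: not divisible by 5.
7: 323 = 7·46 + 1
11: 323 = 11·29 + 4
13: 323 = 13·24 + 11
17: 323 = 17·19

17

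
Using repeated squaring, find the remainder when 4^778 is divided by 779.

674

4^1 ≡ 4 (mod 779)
4^2 ≡ 4^2 = 16 ≡ 16 (mod 779)
4^4 ≡ 16^2 = 256 ≡ 256 (mod 779)
4^8 ≡ 256^2 = 65536 ≡ 100 (mod 779)
4^16 ≡ 100^2 = 10000 ≡ 652 (mod 779)
4^32 ≡ 652^2 = 425104 ≡ 549 (mod 779)
4^64 ≡ 549^2 = 301401 ≡ 707 (mod 779)
4^128 ≡ 707^2 = 499849 ≡ 510 (mod 779)
4^256 ≡ 510^2 = 260100 ≡ 693 (mod 779)
4^512 ≡ 693^2 = 480249 ≡ 385 (mod 779)
778 = 512 + 256 + 8 + 2 in binary powers of 2.
So 4^778 ≡ 385 · 693 · 100 · 16 ≡ 674 (mod 779).
Since 674 ≠ 1, base 4 is a Fermat witness: 779 is composite.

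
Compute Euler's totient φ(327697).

318384

Factor: 327697 = 67^2 · 73.
φ(327697) = 67^1·(67−1) · (73−1) = 4422 · 72 = 318384.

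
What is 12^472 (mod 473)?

210

12^1 ≡ 12 (mod 473)
12^2 ≡ 12^2 = 144 ≡ 144 (mod 473)
12^4 ≡ 144^2 = 20736 ≡ 397 (mod 473)
12^8 ≡ 397^2 = 157609 ≡ 100 (mod 473)
12^16 ≡ 100^2 = 10000 ≡ 67 (mod 473)
12^32 ≡ 67^2 = 4489 ≡ 232 (mod 473)
12^64 ≡ 232^2 = 53824 ≡ 375 (mod 473)
12^128 ≡ 375^2 = 140625 ≡ 144 (mod 473)
12^256 ≡ 144^2 = 20736 ≡ 397 (mod 473)
472 = 256 + 128 + 64 + 16 + 8 in binary powers of 2.
So 12^472 ≡ 397 · 144 · 375 · 67 · 100 ≡ 210 (mod 473).
Since 210 ≠ 1, base 12 is a Fermat witness: 473 is composite.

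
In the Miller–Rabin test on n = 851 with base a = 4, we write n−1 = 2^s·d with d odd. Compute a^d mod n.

851 − 1 = 850 = 2^1 · 425, so d = 425.
4^1 ≡ 4 (mod 851)
4^2 ≡ 4^2 = 16 ≡ 16 (mod 851)
4^4 ≡ 16^2 = 256 ≡ 256 (mod 851)
4^8 ≡ 256^2 = 65536 ≡ 9 (mod 851)
4^16 ≡ 9^2 = 81 ≡ 81 (mod 851)
4^32 ≡ 81^2 = 6561 ≡ 604 (mod 851)
4^64 ≡ 604^2 = 364816 ≡ 588 (mod 851)
4^128 ≡ 588^2 = 345744 ≡ 238 (mod 851)
4^256 ≡ 238^2 = 56644 ≡ 478 (mod 851)
425 = 256 + 128 + 32 + 8 + 1 in binary powers of 2.
So 4^425 ≡ 478 · 238 · 604 · 9 · 4 ≡ 169 (mod 851).
Squaring chain: 169; never reaches −1, so base 4 is a Miller–Rabin witness that 851 is composite.

169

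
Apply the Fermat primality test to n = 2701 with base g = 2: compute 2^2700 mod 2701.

1

2^1 ≡ 2 (mod 2701)
2^2 ≡ 2^2 = 4 ≡ 4 (mod 2701)
2^4 ≡ 4^2 = 16 ≡ 16 (mod 2701)
2^8 ≡ 16^2 = 256 ≡ 256 (mod 2701)
2^16 ≡ 256^2 = 65536 ≡ 712 (mod 2701)
2^32 ≡ 712^2 = 506944 ≡ 1857 (mod 2701)
2^64 ≡ 1857^2 = 3448449 ≡ 1973 (mod 2701)
2^128 ≡ 1973^2 = 3892729 ≡ 588 (mod 2701)
2^256 ≡ 588^2 = 345744 ≡ 16 (mod 2701)
2^512 ≡ 16^2 = 256 ≡ 256 (mod 2701)
2^1024 ≡ 256^2 = 65536 ≡ 712 (mod 2701)
2^2048 ≡ 712^2 = 506944 ≡ 1857 (mod 2701)
2700 = 2048 + 512 + 128 + 8 + 4 in binary powers of 2.
So 2^2700 ≡ 1857 · 256 · 588 · 256 · 16 ≡ 1 (mod 2701).
Since the result is 1, base 2 gives no evidence that 2701 is composite.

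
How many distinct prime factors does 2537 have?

2

2537 = 43 · 59
2537 = 43 · 59, which has 2 distinct prime factors.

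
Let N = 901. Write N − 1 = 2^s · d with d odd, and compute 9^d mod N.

901 − 1 = 900 = 2^2 · 225, so d = 225.
9^1 ≡ 9 (mod 901)
9^2 ≡ 9^2 = 81 ≡ 81 (mod 901)
9^4 ≡ 81^2 = 6561 ≡ 254 (mod 901)
9^8 ≡ 254^2 = 64516 ≡ 545 (mod 901)
9^16 ≡ 545^2 = 297025 ≡ 596 (mod 901)
9^32 ≡ 596^2 = 355216 ≡ 222 (mod 901)
9^64 ≡ 222^2 = 49284 ≡ 630 (mod 901)
9^128 ≡ 630^2 = 396900 ≡ 460 (mod 901)
225 = 128 + 64 + 32 + 1 in binary powers of 2.
So 9^225 ≡ 460 · 630 · 222 · 9 ≡ 859 (mod 901).
Squaring chain: 859 → 863; never reaches −1, so base 9 is a Miller–Rabin witness that 901 is composite.

859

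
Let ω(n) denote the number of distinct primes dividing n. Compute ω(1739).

1739 = 37 · 47
1739 = 37 · 47, which has 2 distinct prime factors.

2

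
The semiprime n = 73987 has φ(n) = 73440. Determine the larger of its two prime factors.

φ(n) = (p−1)(q−1) = n − (p+q) + 1, so p + q = 73987 − 73440 + 1 = 548.
p and q are the roots of t² − 548t + 73987 = 0.
Discriminant: 548² − 4·73987 = 300304 − 295948 = 4356; √4356 = 66.
q = (548 − 66)/2 = 241, p = (548 + 66)/2 = 307.
Check: 241 · 307 = 73987.

307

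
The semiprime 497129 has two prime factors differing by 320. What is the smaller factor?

Since p = q + 320, we have 497129 = q(q + 320), so q² + 320q − 497129 = 0.
Discriminant: 320² + 4·497129 = 102400 + 1988516 = 2090916; √2090916 = 1446.
q = (−320 + 1446)/2 = 563, and p = q + 320 = 883.
Check: 563 · 883 = 497129.

563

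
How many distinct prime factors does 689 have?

2

689 = 13 · 53
689 = 13 · 53, which has 2 distinct prime factors.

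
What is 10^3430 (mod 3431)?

10^1 ≡ 10 (mod 3431)
10^2 ≡ 10^2 = 100 ≡ 100 (mod 3431)
10^4 ≡ 100^2 = 10000 ≡ 3138 (mod 3431)
10^8 ≡ 3138^2 = 9847044 ≡ 74 (mod 3431)
10^16 ≡ 74^2 = 5476 ≡ 2045 (mod 3431)
10^32 ≡ 2045^2 = 4182025 ≡ 3067 (mod 3431)
10^64 ≡ 3067^2 = 9406489 ≡ 2118 (mod 3431)
10^128 ≡ 2118^2 = 4485924 ≡ 1607 (mod 3431)
10^256 ≡ 1607^2 = 2582449 ≡ 2337 (mod 3431)
10^512 ≡ 2337^2 = 5461569 ≡ 2848 (mod 3431)
10^1024 ≡ 2848^2 = 8111104 ≡ 220 (mod 3431)
10^2048 ≡ 220^2 = 48400 ≡ 366 (mod 3431)
3430 = 2048 + 1024 + 256 + 64 + 32 + 4 + 2 in binary powers of 2.
So 10^3430 ≡ 366 · 220 · 2337 · 2118 · 3067 · 3138 · 100 ≡ 1068 (mod 3431).
Since 1068 ≠ 1, base 10 is a Fermat witness: 3431 is composite.

1068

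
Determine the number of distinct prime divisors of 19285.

4

19285 = 5 · 3857
3857 = 7 · 551
551 = 19 · 29
19285 = 5 · 7 · 19 · 29, which has 4 distinct prime factors.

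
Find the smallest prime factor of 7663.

7663 is odd.
Digit sum 22, not divisible by 3.
Ends in 3: not divisible by 5.
7: 7663 = 7·1094 + 5
11: 7663 = 11·696 + 7
13: 7663 = 13·589 + 6
17: 7663 = 17·450 + 13
19: 7663 = 19·403 + 6
23: 7663 = 23·333 + 4
29: 7663 = 29·264 + 7
31: 7663 = 31·247 + 6
37: 7663 = 37·207 + 4
41: 7663 = 41·186 + 37
43: 7663 = 43·178 + 9
47: 7663 = 47·163 + 2
53: 7663 = 53·144 + 31
59: 7663 = 59·129 + 52
61: 7663 = 61·125 + 38
67: 7663 = 67·114 + 25
71: 7663 = 71·107 + 66
73: 7663 = 73·104 + 71
79: 7663 = 79·97

79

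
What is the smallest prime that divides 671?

671 is odd.
Digit sum 14, not divisible by 3.
Ends in 1: not divisible by 5.
7: 671 = 7·95 + 6
11: 671 = 11·61

11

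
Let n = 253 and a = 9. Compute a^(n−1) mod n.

9^1 ≡ 9 (mod 253)
9^2 ≡ 9^2 = 81 ≡ 81 (mod 253)
9^4 ≡ 81^2 = 6561 ≡ 236 (mod 253)
9^8 ≡ 236^2 = 55696 ≡ 36 (mod 253)
9^16 ≡ 36^2 = 1296 ≡ 31 (mod 253)
9^32 ≡ 31^2 = 961 ≡ 202 (mod 253)
9^64 ≡ 202^2 = 40804 ≡ 71 (mod 253)
9^128 ≡ 71^2 = 5041 ≡ 234 (mod 253)
252 = 128 + 64 + 32 + 16 + 8 + 4 in binary powers of 2.
So 9^252 ≡ 234 · 71 · 202 · 31 · 36 · 236 ≡ 202 (mod 253).
Since 202 ≠ 1, base 9 is a Fermat witness: 253 is composite.

202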